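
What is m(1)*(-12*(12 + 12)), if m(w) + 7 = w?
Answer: 1728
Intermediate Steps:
m(w) = -7 + w
m(1)*(-12*(12 + 12)) = (-7 + 1)*(-12*(12 + 12)) = -(-72)*24 = -6*(-288) = 1728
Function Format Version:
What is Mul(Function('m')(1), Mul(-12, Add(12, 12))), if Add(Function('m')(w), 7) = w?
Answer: 1728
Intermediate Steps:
Function('m')(w) = Add(-7, w)
Mul(Function('m')(1), Mul(-12, Add(12, 12))) = Mul(Add(-7, 1), Mul(-12, Add(12, 12))) = Mul(-6, Mul(-12, 24)) = Mul(-6, -288) = 1728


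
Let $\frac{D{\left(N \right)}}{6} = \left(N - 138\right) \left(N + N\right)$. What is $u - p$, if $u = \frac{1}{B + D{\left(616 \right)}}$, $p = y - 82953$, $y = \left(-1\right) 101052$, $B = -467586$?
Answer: $\frac{564120688951}{3065790} \approx 1.8401 \cdot 10^{5}$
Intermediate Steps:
$y = -101052$
$p = -184005$ ($p = -101052 - 82953 = -184005$)
$D{\left(N \right)} = 12 N \left(-138 + N\right)$ ($D{\left(N \right)} = 6 \left(N - 138\right) \left(N + N\right) = 6 \left(-138 + N\right) 2 N = 6 \cdot 2 N \left(-138 + N\right) = 12 N \left(-138 + N\right)$)
$u = \frac{1}{3065790}$ ($u = \frac{1}{-467586 + 12 \cdot 616 \left(-138 + 616\right)} = \frac{1}{-467586 + 12 \cdot 616 \cdot 478} = \frac{1}{-467586 + 3533376} = \frac{1}{3065790} \approx 3.2618 \cdot 10^{-7}$)
$u - p = \frac{1}{3065790} - -184005 = \frac{1}{3065790} + 184005 = \frac{564120688951}{3065790}$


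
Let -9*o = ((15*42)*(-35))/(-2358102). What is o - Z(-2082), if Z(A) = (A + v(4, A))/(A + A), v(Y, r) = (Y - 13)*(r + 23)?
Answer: 6463036333/1636522788 ≈ 3.9492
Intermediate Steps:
v(Y, r) = (-13 + Y)*(23 + r)
Z(A) = (-207 - 8*A)/(2*A) (Z(A) = (A + (-299 - 13*A + 23*4 + 4*A))/(A + A) = (A + (-299 - 13*A + 92 + 4*A))/((2*A)) = (A + (-207 - 9*A))*(1/(2*A)) = (-207 - 8*A)*(1/(2*A)) = (-207 - 8*A)/(2*A))
o = -1225/1179051 (o = -(15*42)*(-35)/(9*(-2358102)) = -630*(-35)*(-1)/(9*2358102) = -(-2450)*(-1)/2358102 = -⅑*3675/393017 = -1225/1179051 ≈ -0.0010390)
o - Z(-2082) = -1225/1179051 - (-4 - 207/2/(-2082)) = -1225/1179051 - (-4 - 207/2*(-1/2082)) = -1225/1179051 - (-4 + 69/1388) = -1225/1179051 - 1*(-5483/1388) = -1225/1179051 + 5483/1388 = 6463036333/1636522788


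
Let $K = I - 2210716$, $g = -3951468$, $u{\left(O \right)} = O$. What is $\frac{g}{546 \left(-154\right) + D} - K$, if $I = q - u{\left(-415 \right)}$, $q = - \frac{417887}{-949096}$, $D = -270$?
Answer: $\frac{29493418391652019}{13343340664} \approx 2.2103 \cdot 10^{6}$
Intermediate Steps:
$q = \frac{417887}{949096}$ ($q = \left(-417887\right) \left(- \frac{1}{949096}\right) = \frac{417887}{949096} \approx 0.4403$)
$I = \frac{394292727}{949096}$ ($I = \frac{417887}{949096} - -415 = \frac{417887}{949096} + 415 = \frac{394292727}{949096} \approx 415.44$)
$K = - \frac{2097787420009}{949096}$ ($K = \frac{394292727}{949096} - 2210716 = - \frac{2097787420009}{949096} \approx -2.2103 \cdot 10^{6}$)
$\frac{g}{546 \left(-154\right) + D} - K = - \frac{3951468}{546 \left(-154\right) - 270} - - \frac{2097787420009}{949096} = - \frac{3951468}{-84084 - 270} + \frac{2097787420009}{949096} = - \frac{3951468}{-84354} + \frac{2097787420009}{949096} = \left(-3951468\right) \left(- \frac{1}{84354}\right) + \frac{2097787420009}{949096} = \frac{658578}{14059} + \frac{2097787420009}{949096} = \frac{29493418391652019}{13343340664}$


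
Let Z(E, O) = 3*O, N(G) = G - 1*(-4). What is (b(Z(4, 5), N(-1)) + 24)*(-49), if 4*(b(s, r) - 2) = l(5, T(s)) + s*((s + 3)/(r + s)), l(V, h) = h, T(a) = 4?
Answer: -6027/4 ≈ -1506.8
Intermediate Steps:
N(G) = 4 + G (N(G) = G + 4 = 4 + G)
b(s, r) = 3 + s*(3 + s)/(4*(r + s)) (b(s, r) = 2 + (4 + s*((s + 3)/(r + s)))/4 = 2 + (4 + s*((3 + s)/(r + s)))/4 = 2 + (4 + s*(3 + s)/(r + s))/4 = 2 + (1 + s*(3 + s)/(4*(r + s))) = 3 + s*(3 + s)/(4*(r + s)))
(b(Z(4, 5), N(-1)) + 24)*(-49) = (((3*5)² + 12*(4 - 1) + 15*(3*5))/(4*((4 - 1) + 3*5)) + 24)*(-49) = ((15² + 12*3 + 15*15)/(4*(3 + 15)) + 24)*(-49) = ((¼)*(225 + 36 + 225)/18 + 24)*(-49) = ((¼)*(1/18)*486 + 24)*(-49) = (27/4 + 24)*(-49) = (123/4)*(-49) = -6027/4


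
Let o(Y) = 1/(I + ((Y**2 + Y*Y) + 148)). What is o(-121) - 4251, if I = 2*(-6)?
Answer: -125055917/29418 ≈ -4251.0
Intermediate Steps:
I = -12
o(Y) = 1/(136 + 2*Y**2) (o(Y) = 1/(-12 + ((Y**2 + Y*Y) + 148)) = 1/(-12 + ((Y**2 + Y**2) + 148)) = 1/(-12 + (2*Y**2 + 148)) = 1/(-12 + (148 + 2*Y**2)) = 1/(136 + 2*Y**2))
o(-121) - 4251 = 1/(2*(68 + (-121)**2)) - 4251 = 1/(2*(68 + 14641)) - 4251 = (1/2)/14709 - 4251 = (1/2)*(1/14709) - 4251 = 1/29418 - 4251 = -125055917/29418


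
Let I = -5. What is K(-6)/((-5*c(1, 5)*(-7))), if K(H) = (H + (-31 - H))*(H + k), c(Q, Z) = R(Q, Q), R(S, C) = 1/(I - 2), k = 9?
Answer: 93/5 ≈ 18.600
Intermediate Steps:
R(S, C) = -1/7 (R(S, C) = 1/(-5 - 2) = 1/(-7) = -1/7)
c(Q, Z) = -1/7
K(H) = -279 - 31*H (K(H) = (H + (-31 - H))*(H + 9) = -31*(9 + H) = -279 - 31*H)
K(-6)/((-5*c(1, 5)*(-7))) = (-279 - 31*(-6))/((-5*(-1/7)*(-7))) = (-279 + 186)/(((5/7)*(-7))) = -93/(-5) = -93*(-1/5) = 93/5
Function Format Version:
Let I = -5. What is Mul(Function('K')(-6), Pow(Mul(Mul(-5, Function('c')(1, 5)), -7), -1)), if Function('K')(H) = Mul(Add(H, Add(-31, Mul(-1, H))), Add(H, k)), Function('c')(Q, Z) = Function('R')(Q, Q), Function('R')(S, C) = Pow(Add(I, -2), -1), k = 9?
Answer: Rational(93, 5) ≈ 18.600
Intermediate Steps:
Function('R')(S, C) = Rational(-1, 7) (Function('R')(S, C) = Pow(Add(-5, -2), -1) = Pow(-7, -1) = Rational(-1, 7))
Function('c')(Q, Z) = Rational(-1, 7)
Function('K')(H) = Add(-279, Mul(-31, H)) (Function('K')(H) = Mul(Add(H, Add(-31, Mul(-1, H))), Add(H, 9)) = Mul(-31, Add(9, H)) = Add(-279, Mul(-31, H)))
Mul(Function('K')(-6), Pow(Mul(Mul(-5, Function('c')(1, 5)), -7), -1)) = Mul(Add(-279, Mul(-31, -6)), Pow(Mul(Mul(-5, Rational(-1, 7)), -7), -1)) = Mul(Add(-279, 186), Pow(Mul(Rational(5, 7), -7), -1)) = Mul(-93, Pow(-5, -1)) = Mul(-93, Rational(-1, 5)) = Rational(93, 5)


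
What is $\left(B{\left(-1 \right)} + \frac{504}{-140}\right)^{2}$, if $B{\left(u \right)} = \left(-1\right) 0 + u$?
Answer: $\frac{529}{25} \approx 21.16$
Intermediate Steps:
$B{\left(u \right)} = u$ ($B{\left(u \right)} = 0 + u = u$)
$\left(B{\left(-1 \right)} + \frac{504}{-140}\right)^{2} = \left(-1 + \frac{504}{-140}\right)^{2} = \left(-1 + 504 \left(- \frac{1}{140}\right)\right)^{2} = \left(-1 - \frac{18}{5}\right)^{2} = \left(- \frac{23}{5}\right)^{2} = \frac{529}{25}$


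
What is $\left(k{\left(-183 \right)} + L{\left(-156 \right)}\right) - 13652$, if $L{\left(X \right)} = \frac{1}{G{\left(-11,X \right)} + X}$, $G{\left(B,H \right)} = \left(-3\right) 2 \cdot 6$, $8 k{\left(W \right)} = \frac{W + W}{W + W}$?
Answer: $- \frac{2621161}{192} \approx -13652.0$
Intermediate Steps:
$k{\left(W \right)} = \frac{1}{8}$ ($k{\left(W \right)} = \frac{\left(W + W\right) \frac{1}{W + W}}{8} = \frac{2 W \frac{1}{2 W}}{8} = \frac{1}{8} \cdot 1 = \frac{1}{8}$)
$G{\left(B,H \right)} = -36$ ($G{\left(B,H \right)} = \left(-6\right) 6 = -36$)
$L{\left(X \right)} = \frac{1}{-36 + X}$
$\left(k{\left(-183 \right)} + L{\left(-156 \right)}\right) - 13652 = \left(\frac{1}{8} + \frac{1}{-36 - 156}\right) - 13652 = \left(\frac{1}{8} + \frac{1}{-192}\right) - 13652 = \left(\frac{1}{8} - \frac{1}{192}\right) - 13652 = \frac{23}{192} - 13652 = - \frac{2621161}{192}$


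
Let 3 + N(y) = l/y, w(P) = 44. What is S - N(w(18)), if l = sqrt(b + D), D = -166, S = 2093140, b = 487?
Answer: 2093143 - sqrt(321)/44 ≈ 2.0931e+6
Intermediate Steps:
l = sqrt(321) (l = sqrt(487 - 166) = sqrt(321) ≈ 17.916)
N(y) = -3 + sqrt(321)/y
S - N(w(18)) = 2093140 - (-3 + sqrt(321)/44) = 2093140 + (3 - sqrt(321)/44) = 2093143 - sqrt(321)/44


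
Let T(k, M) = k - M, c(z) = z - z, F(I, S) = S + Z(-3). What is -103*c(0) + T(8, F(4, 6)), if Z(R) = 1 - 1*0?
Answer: 1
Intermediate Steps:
Z(R) = 1 (Z(R) = 1 + 0 = 1)
F(I, S) = 1 + S (F(I, S) = S + 1 = 1 + S)
c(z) = 0
-103*c(0) + T(8, F(4, 6)) = -103*0 + (8 - (1 + 6)) = 0 + (8 - 1*7) = 0 + (8 - 7) = 0 + 1 = 1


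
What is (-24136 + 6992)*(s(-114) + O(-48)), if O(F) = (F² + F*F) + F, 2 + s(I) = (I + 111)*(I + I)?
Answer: -89868848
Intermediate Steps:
s(I) = -2 + 2*I*(111 + I) (s(I) = -2 + (I + 111)*(I + I) = -2 + (111 + I)*(2*I) = -2 + 2*I*(111 + I))
O(F) = F + 2*F² (O(F) = (F² + F²) + F = 2*F² + F = F + 2*F²)
(-24136 + 6992)*(s(-114) + O(-48)) = (-24136 + 6992)*((-2 + 2*(-114)² + 222*(-114)) - 48*(1 + 2*(-48))) = -17144*((-2 + 2*12996 - 25308) - 48*(1 - 96)) = -17144*((-2 + 25992 - 25308) - 48*(-95)) = -17144*(682 + 4560) = -17144*5242 = -89868848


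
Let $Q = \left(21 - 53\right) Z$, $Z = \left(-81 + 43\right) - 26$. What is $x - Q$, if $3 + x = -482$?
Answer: $-2533$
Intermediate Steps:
$Z = -64$ ($Z = -38 - 26 = -64$)
$x = -485$ ($x = -3 - 482 = -485$)
$Q = 2048$ ($Q = \left(21 - 53\right) \left(-64\right) = \left(-32\right) \left(-64\right) = 2048$)
$x - Q = -485 - 2048 = -2533$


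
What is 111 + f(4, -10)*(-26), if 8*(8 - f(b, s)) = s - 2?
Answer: -136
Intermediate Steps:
f(b, s) = 33/4 - s/8 (f(b, s) = 8 - (s - 2)/8 = 8 - (-2 + s)/8 = 8 + (¼ - s/8) = 33/4 - s/8)
111 + f(4, -10)*(-26) = 111 + (33/4 - ⅛*(-10))*(-26) = 111 + (33/4 + 5/4)*(-26) = 111 + (19/2)*(-26) = 111 - 247 = -136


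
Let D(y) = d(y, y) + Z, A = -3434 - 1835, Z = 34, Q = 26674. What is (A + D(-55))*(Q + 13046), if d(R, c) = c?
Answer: -210118800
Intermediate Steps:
A = -5269
D(y) = 34 + y (D(y) = y + 34 = 34 + y)
(A + D(-55))*(Q + 13046) = (-5269 + (34 - 55))*(26674 + 13046) = (-5269 - 21)*39720 = -5290*39720 = -210118800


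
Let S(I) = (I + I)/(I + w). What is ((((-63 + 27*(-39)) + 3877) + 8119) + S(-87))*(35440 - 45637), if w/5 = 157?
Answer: -38718345501/349 ≈ -1.1094e+8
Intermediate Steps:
w = 785 (w = 5*157 = 785)
S(I) = 2*I/(785 + I) (S(I) = (I + I)/(I + 785) = (2*I)/(785 + I) = 2*I/(785 + I))
((((-63 + 27*(-39)) + 3877) + 8119) + S(-87))*(35440 - 45637) = ((((-63 + 27*(-39)) + 3877) + 8119) + 2*(-87)/(785 - 87))*(35440 - 45637) = ((((-63 - 1053) + 3877) + 8119) + 2*(-87)/698)*(-10197) = (((-1116 + 3877) + 8119) + 2*(-87)*(1/698))*(-10197) = ((2761 + 8119) - 87/349)*(-10197) = (10880 - 87/349)*(-10197) = (3797033/349)*(-10197) = -38718345501/349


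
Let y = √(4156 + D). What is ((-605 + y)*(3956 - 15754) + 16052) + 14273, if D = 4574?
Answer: 7168115 - 35394*√970 ≈ 6.0658e+6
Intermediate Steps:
y = 3*√970 (y = √(4156 + 4574) = √8730 = 3*√970 ≈ 93.434)
((-605 + y)*(3956 - 15754) + 16052) + 14273 = ((-605 + 3*√970)*(3956 - 15754) + 16052) + 14273 = ((-605 + 3*√970)*(-11798) + 16052) + 14273 = ((7137790 - 35394*√970) + 16052) + 14273 = (7153842 - 35394*√970) + 14273 = 7168115 - 35394*√970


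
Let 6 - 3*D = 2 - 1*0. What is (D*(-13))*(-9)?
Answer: 156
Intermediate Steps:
D = 4/3 (D = 2 - (2 - 1*0)/3 = 2 - (2 + 0)/3 = 2 - ⅓*2 = 2 - ⅔ = 4/3 ≈ 1.3333)
(D*(-13))*(-9) = ((4/3)*(-13))*(-9) = -52/3*(-9) = 156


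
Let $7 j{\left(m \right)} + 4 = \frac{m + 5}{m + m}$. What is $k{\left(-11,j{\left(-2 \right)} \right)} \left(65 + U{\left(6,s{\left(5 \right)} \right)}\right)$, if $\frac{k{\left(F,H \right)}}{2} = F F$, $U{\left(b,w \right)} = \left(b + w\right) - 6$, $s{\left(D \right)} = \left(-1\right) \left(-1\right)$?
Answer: $15972$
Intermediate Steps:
$s{\left(D \right)} = 1$
$U{\left(b,w \right)} = -6 + b + w$
$j{\left(m \right)} = - \frac{4}{7} + \frac{5 + m}{14 m}$ ($j{\left(m \right)} = - \frac{4}{7} + \frac{\left(m + 5\right) \frac{1}{m + m}}{7} = - \frac{4}{7} + \frac{\left(5 + m\right) \frac{1}{2 m}}{7} = - \frac{4}{7} + \frac{\frac{1}{2} \frac{1}{m} \left(5 + m\right)}{7} = - \frac{4}{7} + \frac{5 + m}{14 m}$)
$k{\left(F,H \right)} = 2 F^{2}$ ($k{\left(F,H \right)} = 2 F F = 2 F^{2}$)
$k{\left(-11,j{\left(-2 \right)} \right)} \left(65 + U{\left(6,s{\left(5 \right)} \right)}\right) = 2 \left(-11\right)^{2} \left(65 + \left(-6 + 6 + 1\right)\right) = 2 \cdot 121 \left(65 + 1\right) = 242 \cdot 66 = 15972$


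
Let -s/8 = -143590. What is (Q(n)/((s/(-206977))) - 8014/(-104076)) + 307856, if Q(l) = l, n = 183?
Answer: 9200384904097571/29888545680 ≈ 3.0782e+5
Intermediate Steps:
s = 1148720 (s = -8*(-143590) = 1148720)
(Q(n)/((s/(-206977))) - 8014/(-104076)) + 307856 = (183/((1148720/(-206977))) - 8014/(-104076)) + 307856 = (183/((1148720*(-1/206977))) - 8014*(-1/104076)) + 307856 = (183/(-1148720/206977) + 4007/52038) + 307856 = (183*(-206977/1148720) + 4007/52038) + 307856 = (-37876791/1148720 + 4007/52038) + 307856 = -983214764509/29888545680 + 307856 = 9200384904097571/29888545680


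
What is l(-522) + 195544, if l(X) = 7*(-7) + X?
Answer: 194973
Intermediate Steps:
l(X) = -49 + X
l(-522) + 195544 = (-49 - 522) + 195544 = -571 + 195544 = 194973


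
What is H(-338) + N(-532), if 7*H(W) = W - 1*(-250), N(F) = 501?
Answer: 3419/7 ≈ 488.43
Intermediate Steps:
H(W) = 250/7 + W/7 (H(W) = (W - 1*(-250))/7 = (W + 250)/7 = (250 + W)/7 = 250/7 + W/7)
H(-338) + N(-532) = (250/7 + (⅐)*(-338)) + 501 = (250/7 - 338/7) + 501 = -88/7 + 501 = 3419/7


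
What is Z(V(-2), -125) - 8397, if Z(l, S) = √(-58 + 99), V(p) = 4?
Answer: -8397 + √41 ≈ -8390.6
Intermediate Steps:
Z(l, S) = √41
Z(V(-2), -125) - 8397 = √41 - 8397 = -8397 + √41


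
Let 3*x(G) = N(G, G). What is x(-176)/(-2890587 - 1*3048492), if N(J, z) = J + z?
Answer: 352/17817237 ≈ 1.9756e-5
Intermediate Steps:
x(G) = 2*G/3 (x(G) = (G + G)/3 = (2*G)/3 = 2*G/3)
x(-176)/(-2890587 - 1*3048492) = ((⅔)*(-176))/(-2890587 - 1*3048492) = -352/(3*(-2890587 - 3048492)) = -352/3/(-5939079) = -352/3*(-1/5939079) = 352/17817237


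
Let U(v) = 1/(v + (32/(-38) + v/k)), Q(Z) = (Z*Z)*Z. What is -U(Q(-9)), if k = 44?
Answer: 836/623999 ≈ 0.0013397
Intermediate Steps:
Q(Z) = Z**3 (Q(Z) = Z**2*Z = Z**3)
U(v) = 1/(-16/19 + 45*v/44) (U(v) = 1/(v + (32/(-38) + v/44)) = 1/(v + (32*(-1/38) + v*(1/44))) = 1/(v + (-16/19 + v/44)) = 1/(-16/19 + 45*v/44))
-U(Q(-9)) = -836/(-704 + 855*(-9)**3) = -836/(-704 + 855*(-729)) = -836/(-704 - 623295) = -836/(-623999) = -836*(-1)/623999 = -1*(-836/623999) = 836/623999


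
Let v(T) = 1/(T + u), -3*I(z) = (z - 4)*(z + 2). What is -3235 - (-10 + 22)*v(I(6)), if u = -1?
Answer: -61429/19 ≈ -3233.1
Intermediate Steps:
I(z) = -(-4 + z)*(2 + z)/3 (I(z) = -(z - 4)*(z + 2)/3 = -(-4 + z)*(2 + z)/3)
v(T) = 1/(-1 + T) (v(T) = 1/(T - 1) = 1/(-1 + T))
-3235 - (-10 + 22)*v(I(6)) = -3235 - (-10 + 22)/(-1 + (8/3 - ⅓*6² + (⅔)*6)) = -3235 - 12/(-1 + (8/3 - ⅓*36 + 4)) = -3235 - 12/(-1 + (8/3 - 12 + 4)) = -3235 - 12/(-1 - 16/3) = -3235 - 12/(-19/3) = -3235 - 12*(-3)/19 = -3235 - 1*(-36/19) = -3235 + 36/19 = -61429/19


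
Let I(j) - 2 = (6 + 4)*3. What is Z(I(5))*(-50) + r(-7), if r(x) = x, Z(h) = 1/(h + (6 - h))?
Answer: -46/3 ≈ -15.333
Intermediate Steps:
I(j) = 32 (I(j) = 2 + (6 + 4)*3 = 2 + 10*3 = 2 + 30 = 32)
Z(h) = 1/6
Z(I(5))*(-50) + r(-7) = (1/6)*(-50) - 7 = -25/3 - 7 = -46/3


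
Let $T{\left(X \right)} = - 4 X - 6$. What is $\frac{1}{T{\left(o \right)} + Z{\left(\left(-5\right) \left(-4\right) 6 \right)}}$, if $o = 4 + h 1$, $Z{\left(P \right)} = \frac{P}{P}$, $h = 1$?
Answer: $- \frac{1}{25} \approx -0.04$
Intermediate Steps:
$Z{\left(P \right)} = 1$
$o = 5$ ($o = 4 + 1 \cdot 1 = 4 + 1 = 5$)
$T{\left(X \right)} = -6 - 4 X$
$\frac{1}{T{\left(o \right)} + Z{\left(\left(-5\right) \left(-4\right) 6 \right)}} = \frac{1}{\left(-6 - 20\right) + 1} = \frac{1}{-26 + 1} = \frac{1}{-25} = - \frac{1}{25}$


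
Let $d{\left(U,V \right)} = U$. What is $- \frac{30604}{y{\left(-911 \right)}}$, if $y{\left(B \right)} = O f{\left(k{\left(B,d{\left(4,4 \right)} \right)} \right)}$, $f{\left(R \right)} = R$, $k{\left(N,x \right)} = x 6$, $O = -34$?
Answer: $\frac{7651}{204} \approx 37.505$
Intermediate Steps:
$k{\left(N,x \right)} = 6 x$
$y{\left(B \right)} = -816$ ($y{\left(B \right)} = - 34 \cdot 6 \cdot 4 = \left(-34\right) 24 = -816$)
$- \frac{30604}{y{\left(-911 \right)}} = - \frac{30604}{-816} = \left(-30604\right) \left(- \frac{1}{816}\right) = \frac{7651}{204}$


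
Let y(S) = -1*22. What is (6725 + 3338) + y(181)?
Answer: 10041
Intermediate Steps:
y(S) = -22
(6725 + 3338) + y(181) = (6725 + 3338) - 22 = 10063 - 22 = 10041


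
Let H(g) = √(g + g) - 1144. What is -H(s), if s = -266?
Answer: 1144 - 2*I*√133 ≈ 1144.0 - 23.065*I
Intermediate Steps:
H(g) = -1144 + √2*√g (H(g) = √(2*g) - 1144 = √2*√g - 1144 = -1144 + √2*√g)
-H(s) = -(-1144 + √2*√(-266)) = -(-1144 + √2*(I*√266)) = -(-1144 + 2*I*√133) = 1144 - 2*I*√133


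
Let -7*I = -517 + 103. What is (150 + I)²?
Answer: 2143296/49 ≈ 43741.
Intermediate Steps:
I = 414/7 (I = -(-517 + 103)/7 = -⅐*(-414) = 414/7 ≈ 59.143)
(150 + I)² = (150 + 414/7)² = (1464/7)² = 2143296/49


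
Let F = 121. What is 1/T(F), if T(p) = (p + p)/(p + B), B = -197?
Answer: -38/121 ≈ -0.31405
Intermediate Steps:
T(p) = 2*p/(-197 + p) (T(p) = (p + p)/(p - 197) = (2*p)/(-197 + p) = 2*p/(-197 + p))
1/T(F) = 1/(2*121/(-197 + 121)) = 1/(2*121/(-76)) = 1/(2*121*(-1/76)) = 1/(-121/38) = -38/121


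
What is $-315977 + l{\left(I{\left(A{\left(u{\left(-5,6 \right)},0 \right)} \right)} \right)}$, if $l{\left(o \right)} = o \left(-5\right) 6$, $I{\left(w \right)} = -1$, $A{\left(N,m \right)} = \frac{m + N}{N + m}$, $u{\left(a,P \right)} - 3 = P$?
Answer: $-315947$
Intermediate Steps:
$u{\left(a,P \right)} = 3 + P$
$A{\left(N,m \right)} = 1$ ($A{\left(N,m \right)} = \frac{N + m}{N + m} = 1$)
$l{\left(o \right)} = - 30 o$ ($l{\left(o \right)} = - 5 o 6 = - 30 o$)
$-315977 + l{\left(I{\left(A{\left(u{\left(-5,6 \right)},0 \right)} \right)} \right)} = -315977 - -30 = -315977 + 30 = -315947$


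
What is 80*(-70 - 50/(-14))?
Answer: -37200/7 ≈ -5314.3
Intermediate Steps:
80*(-70 - 50/(-14)) = 80*(-70 - 50*(-1/14)) = 80*(-70 + 25/7) = 80*(-465/7) = -37200/7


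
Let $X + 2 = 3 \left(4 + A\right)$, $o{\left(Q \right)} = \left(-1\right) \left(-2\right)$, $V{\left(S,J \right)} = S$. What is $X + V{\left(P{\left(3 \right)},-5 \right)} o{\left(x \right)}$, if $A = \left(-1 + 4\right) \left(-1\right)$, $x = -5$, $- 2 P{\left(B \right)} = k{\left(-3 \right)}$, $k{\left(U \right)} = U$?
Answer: $4$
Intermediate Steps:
$P{\left(B \right)} = \frac{3}{2}$ ($P{\left(B \right)} = \left(- \frac{1}{2}\right) \left(-3\right) = \frac{3}{2}$)
$A = -3$ ($A = 3 \left(-1\right) = -3$)
$o{\left(Q \right)} = 2$
$X = 1$ ($X = -2 + 3 \left(4 - 3\right) = -2 + 3 \cdot 1 = -2 + 3 = 1$)
$X + V{\left(P{\left(3 \right)},-5 \right)} o{\left(x \right)} = 1 + \frac{3}{2} \cdot 2 = 1 + 3 = 4$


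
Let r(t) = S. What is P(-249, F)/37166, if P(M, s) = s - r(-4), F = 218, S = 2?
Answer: 108/18583 ≈ 0.0058118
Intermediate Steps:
r(t) = 2
P(M, s) = -2 + s (P(M, s) = s - 1*2 = s - 2 = -2 + s)
P(-249, F)/37166 = (-2 + 218)/37166 = 216*(1/37166) = 108/18583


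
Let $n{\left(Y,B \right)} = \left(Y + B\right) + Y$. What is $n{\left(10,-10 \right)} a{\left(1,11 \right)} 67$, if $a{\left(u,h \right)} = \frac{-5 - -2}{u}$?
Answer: $-2010$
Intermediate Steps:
$a{\left(u,h \right)} = - \frac{3}{u}$ ($a{\left(u,h \right)} = \frac{-5 + 2}{u} = - \frac{3}{u}$)
$n{\left(Y,B \right)} = B + 2 Y$ ($n{\left(Y,B \right)} = \left(B + Y\right) + Y = B + 2 Y$)
$n{\left(10,-10 \right)} a{\left(1,11 \right)} 67 = \left(-10 + 2 \cdot 10\right) \left(- \frac{3}{1}\right) 67 = \left(-10 + 20\right) \left(\left(-3\right) 1\right) 67 = 10 \left(-3\right) 67 = \left(-30\right) 67 = -2010$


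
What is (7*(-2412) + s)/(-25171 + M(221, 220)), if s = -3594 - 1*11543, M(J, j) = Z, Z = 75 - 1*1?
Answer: 32021/25097 ≈ 1.2759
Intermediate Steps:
Z = 74 (Z = 75 - 1 = 74)
M(J, j) = 74
s = -15137 (s = -3594 - 11543 = -15137)
(7*(-2412) + s)/(-25171 + M(221, 220)) = (7*(-2412) - 15137)/(-25171 + 74) = (-16884 - 15137)/(-25097) = -32021*(-1/25097) = 32021/25097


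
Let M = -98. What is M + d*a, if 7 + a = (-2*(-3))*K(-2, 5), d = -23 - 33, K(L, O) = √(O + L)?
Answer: 294 - 336*√3 ≈ -287.97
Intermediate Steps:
K(L, O) = √(L + O)
d = -56
a = -7 + 6*√3 (a = -7 + (-2*(-3))*√(-2 + 5) = -7 + 6*√3 ≈ 3.3923)
M + d*a = -98 - 56*(-7 + 6*√3) = -98 + (392 - 336*√3) = 294 - 336*√3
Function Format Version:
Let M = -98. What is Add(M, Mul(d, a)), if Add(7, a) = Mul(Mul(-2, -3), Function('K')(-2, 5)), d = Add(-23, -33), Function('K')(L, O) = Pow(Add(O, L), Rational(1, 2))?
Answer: Add(294, Mul(-336, Pow(3, Rational(1, 2)))) ≈ -287.97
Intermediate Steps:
Function('K')(L, O) = Pow(Add(L, O), Rational(1, 2))
d = -56
a = Add(-7, Mul(6, Pow(3, Rational(1, 2)))) (a = Add(-7, Mul(Mul(-2, -3), Pow(Add(-2, 5), Rational(1, 2)))) = Add(-7, Mul(6, Pow(3, Rational(1, 2)))) ≈ 3.3923)
Add(M, Mul(d, a)) = Add(-98, Mul(-56, Add(-7, Mul(6, Pow(3, Rational(1, 2)))))) = Add(-98, Add(392, Mul(-336, Pow(3, Rational(1, 2))))) = Add(294, Mul(-336, Pow(3, Rational(1, 2))))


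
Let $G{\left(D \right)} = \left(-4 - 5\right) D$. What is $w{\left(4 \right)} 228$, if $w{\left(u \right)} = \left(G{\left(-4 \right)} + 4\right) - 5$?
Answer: $7980$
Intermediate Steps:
$G{\left(D \right)} = - 9 D$
$w{\left(u \right)} = 35$ ($w{\left(u \right)} = \left(\left(-9\right) \left(-4\right) + 4\right) - 5 = \left(36 + 4\right) - 5 = 40 - 5 = 35$)
$w{\left(4 \right)} 228 = 35 \cdot 228 = 7980$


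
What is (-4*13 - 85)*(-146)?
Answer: 20002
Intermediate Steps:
(-4*13 - 85)*(-146) = (-52 - 85)*(-146) = -137*(-146) = 20002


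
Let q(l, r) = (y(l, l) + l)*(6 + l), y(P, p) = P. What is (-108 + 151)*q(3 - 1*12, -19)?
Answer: 2322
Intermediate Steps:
q(l, r) = 2*l*(6 + l) (q(l, r) = (l + l)*(6 + l) = (2*l)*(6 + l) = 2*l*(6 + l))
(-108 + 151)*q(3 - 1*12, -19) = (-108 + 151)*(2*(3 - 1*12)*(6 + (3 - 1*12))) = 43*(2*(3 - 12)*(6 + (3 - 12))) = 43*(2*(-9)*(6 - 9)) = 43*(2*(-9)*(-3)) = 43*54 = 2322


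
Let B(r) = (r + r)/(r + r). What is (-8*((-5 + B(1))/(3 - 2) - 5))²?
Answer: 5184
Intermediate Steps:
B(r) = 1 (B(r) = (2*r)/((2*r)) = (2*r)*(1/(2*r)) = 1)
(-8*((-5 + B(1))/(3 - 2) - 5))² = (-8*((-5 + 1)/(3 - 2) - 5))² = (-8*(-4/1 - 5))² = (-8*(-4*1 - 5))² = (-8*(-4 - 5))² = (-8*(-9))² = 72² = 5184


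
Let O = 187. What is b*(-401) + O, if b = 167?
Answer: -66780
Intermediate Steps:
b*(-401) + O = 167*(-401) + 187 = -66967 + 187 = -66780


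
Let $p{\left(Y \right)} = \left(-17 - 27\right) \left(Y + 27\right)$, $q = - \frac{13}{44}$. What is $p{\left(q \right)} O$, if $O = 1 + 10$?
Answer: $-12925$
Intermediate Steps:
$q = - \frac{13}{44}$ ($q = \left(-13\right) \frac{1}{44} = - \frac{13}{44} \approx -0.29545$)
$O = 11$
$p{\left(Y \right)} = -1188 - 44 Y$ ($p{\left(Y \right)} = - 44 \left(27 + Y\right) = -1188 - 44 Y$)
$p{\left(q \right)} O = \left(-1188 - -13\right) 11 = \left(-1188 + 13\right) 11 = \left(-1175\right) 11 = -12925$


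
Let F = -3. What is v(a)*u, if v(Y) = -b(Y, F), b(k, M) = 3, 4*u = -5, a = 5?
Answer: 15/4 ≈ 3.7500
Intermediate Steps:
u = -5/4 (u = (1/4)*(-5) = -5/4 ≈ -1.2500)
v(Y) = -3 (v(Y) = -1*3 = -3)
v(a)*u = -3*(-5/4) = 15/4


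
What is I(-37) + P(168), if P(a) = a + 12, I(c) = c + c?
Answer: 106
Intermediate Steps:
I(c) = 2*c
P(a) = 12 + a
I(-37) + P(168) = 2*(-37) + (12 + 168) = -74 + 180 = 106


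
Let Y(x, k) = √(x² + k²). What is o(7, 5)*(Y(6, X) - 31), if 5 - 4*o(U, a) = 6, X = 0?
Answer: 25/4 ≈ 6.2500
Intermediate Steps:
o(U, a) = -¼ (o(U, a) = 5/4 - ¼*6 = 5/4 - 3/2 = -¼)
Y(x, k) = √(k² + x²)
o(7, 5)*(Y(6, X) - 31) = -(√(0² + 6²) - 31)/4 = -(√(0 + 36) - 31)/4 = -(√36 - 31)/4 = -(6 - 31)/4 = -¼*(-25) = 25/4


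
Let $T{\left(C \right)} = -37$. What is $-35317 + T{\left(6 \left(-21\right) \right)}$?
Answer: $-35354$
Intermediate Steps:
$-35317 + T{\left(6 \left(-21\right) \right)} = -35317 - 37 = -35354$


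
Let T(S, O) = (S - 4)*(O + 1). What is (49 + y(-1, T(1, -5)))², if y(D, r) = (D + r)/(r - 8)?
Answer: 42849/16 ≈ 2678.1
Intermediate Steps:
T(S, O) = (1 + O)*(-4 + S) (T(S, O) = (-4 + S)*(1 + O) = (1 + O)*(-4 + S))
y(D, r) = (D + r)/(-8 + r)
(49 + y(-1, T(1, -5)))² = (49 + (-1 + (-4 + 1 - 4*(-5) - 5*1))/(-8 + (-4 + 1 - 4*(-5) - 5*1)))² = (49 + (-1 + (-4 + 1 + 20 - 5))/(-8 + (-4 + 1 + 20 - 5)))² = (49 + (-1 + 12)/(-8 + 12))² = (49 + 11/4)² = (207/4)² = 42849/16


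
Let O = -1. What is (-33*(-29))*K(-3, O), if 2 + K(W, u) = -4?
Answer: -5742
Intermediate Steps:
K(W, u) = -6 (K(W, u) = -2 - 4 = -6)
(-33*(-29))*K(-3, O) = -33*(-29)*(-6) = 957*(-6) = -5742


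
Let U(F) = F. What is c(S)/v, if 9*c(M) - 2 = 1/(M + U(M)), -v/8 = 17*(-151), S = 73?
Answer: 293/26984304 ≈ 1.0858e-5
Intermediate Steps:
v = 20536 (v = -136*(-151) = -8*(-2567) = 20536)
c(M) = 2/9 + 1/(18*M) (c(M) = 2/9 + 1/(9*(M + M)) = 2/9 + 1/(9*((2*M))) = 2/9 + (1/(2*M))/9 = 2/9 + 1/(18*M))
c(S)/v = ((1/18)*(1 + 4*73)/73)/20536 = ((1/18)*(1/73)*(1 + 292))*(1/20536) = ((1/18)*(1/73)*293)*(1/20536) = (293/1314)*(1/20536) = 293/26984304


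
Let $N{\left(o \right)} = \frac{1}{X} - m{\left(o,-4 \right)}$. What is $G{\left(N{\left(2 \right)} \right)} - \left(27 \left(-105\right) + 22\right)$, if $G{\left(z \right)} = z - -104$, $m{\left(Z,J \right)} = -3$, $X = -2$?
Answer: $\frac{5839}{2} \approx 2919.5$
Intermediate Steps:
$N{\left(o \right)} = \frac{5}{2}$ ($N{\left(o \right)} = \frac{1}{-2} - -3 = - \frac{1}{2} + 3 = \frac{5}{2}$)
$G{\left(z \right)} = 104 + z$ ($G{\left(z \right)} = z + 104 = 104 + z$)
$G{\left(N{\left(2 \right)} \right)} - \left(27 \left(-105\right) + 22\right) = \left(104 + \frac{5}{2}\right) - \left(27 \left(-105\right) + 22\right) = \frac{213}{2} - \left(-2835 + 22\right) = \frac{213}{2} - -2813 = \frac{213}{2} + 2813 = \frac{5839}{2}$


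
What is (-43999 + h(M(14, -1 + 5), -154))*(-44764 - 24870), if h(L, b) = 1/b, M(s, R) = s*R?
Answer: 235914664999/77 ≈ 3.0638e+9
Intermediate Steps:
M(s, R) = R*s
(-43999 + h(M(14, -1 + 5), -154))*(-44764 - 24870) = (-43999 + 1/(-154))*(-44764 - 24870) = (-43999 - 1/154)*(-69634) = -6775847/154*(-69634) = 235914664999/77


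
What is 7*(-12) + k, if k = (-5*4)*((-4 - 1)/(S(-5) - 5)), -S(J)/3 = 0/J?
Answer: -104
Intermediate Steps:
S(J) = 0 (S(J) = -0/J = -3*0 = 0)
k = -20 (k = (-5*4)*((-4 - 1)/(0 - 5)) = -(-100)/(-5) = -(-100)*(-1)/5 = -20*1 = -20)
7*(-12) + k = 7*(-12) - 20 = -84 - 20 = -104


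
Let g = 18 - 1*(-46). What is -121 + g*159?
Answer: 10055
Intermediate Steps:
g = 64 (g = 18 + 46 = 64)
-121 + g*159 = -121 + 64*159 = -121 + 10176 = 10055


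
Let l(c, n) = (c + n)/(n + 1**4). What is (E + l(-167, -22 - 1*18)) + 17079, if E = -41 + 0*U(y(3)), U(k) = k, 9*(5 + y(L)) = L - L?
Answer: 221563/13 ≈ 17043.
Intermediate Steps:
y(L) = -5 (y(L) = -5 + (L - L)/9 = -5 + (1/9)*0 = -5 + 0 = -5)
l(c, n) = (c + n)/(1 + n) (l(c, n) = (c + n)/(n + 1) = (c + n)/(1 + n))
E = -41 (E = -41 + 0*(-5) = -41 + 0 = -41)
(E + l(-167, -22 - 1*18)) + 17079 = (-41 + (-167 + (-22 - 1*18))/(1 + (-22 - 1*18))) + 17079 = (-41 + (-167 + (-22 - 18))/(1 + (-22 - 18))) + 17079 = (-41 + (-167 - 40)/(1 - 40)) + 17079 = (-41 - 207/(-39)) + 17079 = (-41 - 1/39*(-207)) + 17079 = (-41 + 69/13) + 17079 = -464/13 + 17079 = 221563/13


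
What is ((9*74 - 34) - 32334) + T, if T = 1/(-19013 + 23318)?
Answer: -136477109/4305 ≈ -31702.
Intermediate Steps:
T = 1/4305 ≈ 0.00023229
((9*74 - 34) - 32334) + T = ((9*74 - 34) - 32334) + 1/4305 = ((666 - 34) - 32334) + 1/4305 = (632 - 32334) + 1/4305 = -31702 + 1/4305 = -136477109/4305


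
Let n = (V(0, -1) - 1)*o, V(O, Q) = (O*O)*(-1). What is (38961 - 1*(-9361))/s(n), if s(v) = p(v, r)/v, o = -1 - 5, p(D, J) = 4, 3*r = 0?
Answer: 72483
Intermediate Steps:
r = 0 (r = (⅓)*0 = 0)
o = -6
V(O, Q) = -O² (V(O, Q) = O²*(-1) = -O²)
n = 6 (n = (-1*0² - 1)*(-6) = (-1*0 - 1)*(-6) = (0 - 1)*(-6) = -1*(-6) = 6)
s(v) = 4/v
(38961 - 1*(-9361))/s(n) = (38961 - 1*(-9361))/((4/6)) = (38961 + 9361)/((4*(⅙))) = 48322/(⅔) = 48322*(3/2) = 72483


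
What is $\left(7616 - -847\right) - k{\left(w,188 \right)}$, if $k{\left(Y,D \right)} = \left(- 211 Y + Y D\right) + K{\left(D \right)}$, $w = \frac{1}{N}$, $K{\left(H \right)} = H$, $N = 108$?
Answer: $\frac{893723}{108} \approx 8275.2$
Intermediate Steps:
$w = \frac{1}{108} \approx 0.0092593$
$k{\left(Y,D \right)} = D - 211 Y + D Y$ ($k{\left(Y,D \right)} = \left(- 211 Y + Y D\right) + D = \left(- 211 Y + D Y\right) + D = D - 211 Y + D Y$)
$\left(7616 - -847\right) - k{\left(w,188 \right)} = \left(7616 - -847\right) - \left(188 - \frac{211}{108} + 188 \cdot \frac{1}{108}\right) = \left(7616 + 847\right) - \left(188 - \frac{211}{108} + \frac{47}{27}\right) = 8463 - \frac{20281}{108} = \frac{893723}{108}$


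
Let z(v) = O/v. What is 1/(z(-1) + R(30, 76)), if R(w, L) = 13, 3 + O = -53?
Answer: 1/69 ≈ 0.014493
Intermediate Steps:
O = -56 (O = -3 - 53 = -56)
z(v) = -56/v
1/(z(-1) + R(30, 76)) = 1/(-56/(-1) + 13) = 1/(-56*(-1) + 13) = 1/(56 + 13) = 1/69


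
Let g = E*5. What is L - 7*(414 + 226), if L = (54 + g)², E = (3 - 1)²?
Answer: 996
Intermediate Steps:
E = 4 (E = 2² = 4)
g = 20 (g = 4*5 = 20)
L = 5476 (L = (54 + 20)² = 74² = 5476)
L - 7*(414 + 226) = 5476 - 7*(414 + 226) = 5476 - 7*640 = 5476 - 1*4480 = 5476 - 4480 = 996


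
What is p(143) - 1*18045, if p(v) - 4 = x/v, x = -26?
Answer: -198453/11 ≈ -18041.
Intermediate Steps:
p(v) = 4 - 26/v
p(143) - 1*18045 = (4 - 26/143) - 1*18045 = (4 - 26*1/143) - 18045 = (4 - 2/11) - 18045 = 42/11 - 18045 = -198453/11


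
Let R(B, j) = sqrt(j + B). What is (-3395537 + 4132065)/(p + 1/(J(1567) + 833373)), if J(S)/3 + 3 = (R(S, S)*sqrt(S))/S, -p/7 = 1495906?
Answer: -5356252934827798809851136/76150745550853688085375817 + 2209584*sqrt(2)/76150745550853688085375817 ≈ -0.070338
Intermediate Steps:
R(B, j) = sqrt(B + j)
p = -10471342 (p = -7*1495906 = -10471342)
J(S) = -9 + 3*sqrt(2) (J(S) = -9 + 3*((sqrt(S + S)*sqrt(S))/S) = -9 + 3*((sqrt(2*S)*sqrt(S))/S) = -9 + 3*(((sqrt(2)*sqrt(S))*sqrt(S))/S) = -9 + 3*((S*sqrt(2))/S) = -9 + 3*sqrt(2))
(-3395537 + 4132065)/(p + 1/(J(1567) + 833373)) = (-3395537 + 4132065)/(-10471342 + 1/((-9 + 3*sqrt(2)) + 833373)) = 736528/(-10471342 + 1/(833364 + 3*sqrt(2)))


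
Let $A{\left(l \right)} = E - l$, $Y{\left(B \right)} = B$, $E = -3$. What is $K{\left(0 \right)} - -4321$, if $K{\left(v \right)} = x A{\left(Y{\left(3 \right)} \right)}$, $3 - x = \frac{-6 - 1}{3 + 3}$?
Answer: $4296$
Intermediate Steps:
$A{\left(l \right)} = -3 - l$
$x = \frac{25}{6}$ ($x = 3 - \frac{-6 - 1}{3 + 3} = 3 - - \frac{7}{6} = 3 + \frac{7}{6} = \frac{25}{6} \approx 4.1667$)
$K{\left(v \right)} = -25$ ($K{\left(v \right)} = \frac{25 \left(-3 - 3\right)}{6} = \frac{25}{6} \left(-6\right) = -25$)
$K{\left(0 \right)} - -4321 = -25 - -4321 = -25 + 4321 = 4296$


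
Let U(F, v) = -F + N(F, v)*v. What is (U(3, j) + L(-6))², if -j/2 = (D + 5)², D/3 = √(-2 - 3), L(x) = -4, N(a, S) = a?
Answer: -149231 - 40680*I*√5 ≈ -1.4923e+5 - 90963.0*I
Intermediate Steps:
D = 3*I*√5 (D = 3*√(-2 - 3) = 3*√(-5) = 3*(I*√5) = 3*I*√5 ≈ 6.7082*I)
j = -2*(5 + 3*I*√5)² (j = -2*(3*I*√5 + 5)² = -2*(5 + 3*I*√5)² ≈ 40.0 - 134.16*I)
U(F, v) = -F + F*v
(U(3, j) + L(-6))² = (3*(-1 + (40 - 60*I*√5)) - 4)² = (3*(39 - 60*I*√5) - 4)² = ((117 - 180*I*√5) - 4)² = (113 - 180*I*√5)²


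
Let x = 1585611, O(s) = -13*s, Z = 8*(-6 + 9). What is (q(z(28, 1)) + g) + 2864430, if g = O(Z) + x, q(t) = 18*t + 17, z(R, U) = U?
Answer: 4449764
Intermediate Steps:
Z = 24 (Z = 8*3 = 24)
q(t) = 17 + 18*t
g = 1585299 (g = -13*24 + 1585611 = -312 + 1585611 = 1585299)
(q(z(28, 1)) + g) + 2864430 = ((17 + 18*1) + 1585299) + 2864430 = ((17 + 18) + 1585299) + 2864430 = (35 + 1585299) + 2864430 = 1585334 + 2864430 = 4449764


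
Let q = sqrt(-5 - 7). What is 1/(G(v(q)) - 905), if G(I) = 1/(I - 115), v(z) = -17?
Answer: -132/119461 ≈ -0.0011050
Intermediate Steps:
q = 2*I*sqrt(3) (q = sqrt(-12) = 2*I*sqrt(3) ≈ 3.4641*I)
G(I) = 1/(-115 + I)
1/(G(v(q)) - 905) = 1/(1/(-115 - 17) - 905) = 1/(1/(-132) - 905) = 1/(-1/132 - 905) = 1/(-119461/132) = -132/119461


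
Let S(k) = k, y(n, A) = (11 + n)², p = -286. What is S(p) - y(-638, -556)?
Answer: -393415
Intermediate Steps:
S(p) - y(-638, -556) = -286 - (11 - 638)² = -286 - 1*(-627)² = -286 - 1*393129 = -286 - 393129 = -393415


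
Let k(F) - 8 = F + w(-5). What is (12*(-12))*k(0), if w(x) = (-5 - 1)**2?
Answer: -6336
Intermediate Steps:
w(x) = 36 (w(x) = (-6)**2 = 36)
k(F) = 44 + F (k(F) = 8 + (F + 36) = 8 + (36 + F) = 44 + F)
(12*(-12))*k(0) = (12*(-12))*(44 + 0) = -144*44 = -6336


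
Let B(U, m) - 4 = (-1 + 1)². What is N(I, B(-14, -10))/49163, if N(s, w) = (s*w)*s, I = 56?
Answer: 12544/49163 ≈ 0.25515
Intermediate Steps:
B(U, m) = 4 (B(U, m) = 4 + (-1 + 1)² = 4 + 0² = 4 + 0 = 4)
N(s, w) = w*s²
N(I, B(-14, -10))/49163 = (4*56²)/49163 = (4*3136)*(1/49163) = 12544*(1/49163) = 12544/49163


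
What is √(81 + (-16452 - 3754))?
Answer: 5*I*√805 ≈ 141.86*I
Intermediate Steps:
√(81 + (-16452 - 3754)) = √(81 - 20206) = √(-20125) = 5*I*√805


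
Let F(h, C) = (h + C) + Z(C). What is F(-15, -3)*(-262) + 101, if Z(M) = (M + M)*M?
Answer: 101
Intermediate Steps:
Z(M) = 2*M² (Z(M) = (2*M)*M = 2*M²)
F(h, C) = C + h + 2*C² (F(h, C) = (h + C) + 2*C² = (C + h) + 2*C² = C + h + 2*C²)
F(-15, -3)*(-262) + 101 = (-3 - 15 + 2*(-3)²)*(-262) + 101 = (-3 - 15 + 2*9)*(-262) + 101 = (-3 - 15 + 18)*(-262) + 101 = 0*(-262) + 101 = 0 + 101 = 101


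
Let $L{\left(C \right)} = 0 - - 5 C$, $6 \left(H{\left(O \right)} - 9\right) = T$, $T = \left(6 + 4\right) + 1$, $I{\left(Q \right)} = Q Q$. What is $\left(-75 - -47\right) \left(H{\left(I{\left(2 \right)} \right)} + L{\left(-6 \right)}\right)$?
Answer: $\frac{1610}{3} \approx 536.67$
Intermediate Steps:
$I{\left(Q \right)} = Q^{2}$
$T = 11$ ($T = 10 + 1 = 11$)
$H{\left(O \right)} = \frac{65}{6}$ ($H{\left(O \right)} = 9 + \frac{1}{6} \cdot 11 = 9 + \frac{11}{6} = \frac{65}{6}$)
$L{\left(C \right)} = 5 C$ ($L{\left(C \right)} = 0 + 5 C = 5 C$)
$\left(-75 - -47\right) \left(H{\left(I{\left(2 \right)} \right)} + L{\left(-6 \right)}\right) = \left(-75 - -47\right) \left(\frac{65}{6} + 5 \left(-6\right)\right) = \left(-75 + 47\right) \left(\frac{65}{6} - 30\right) = \left(-28\right) \left(- \frac{115}{6}\right) = \frac{1610}{3}$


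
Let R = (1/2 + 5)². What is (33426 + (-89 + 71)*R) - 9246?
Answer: 47271/2 ≈ 23636.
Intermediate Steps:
R = 121/4 (R = (½ + 5)² = (11/2)² = 121/4 ≈ 30.250)
(33426 + (-89 + 71)*R) - 9246 = (33426 + (-89 + 71)*(121/4)) - 9246 = (33426 - 18*121/4) - 9246 = (33426 - 1089/2) - 9246 = 65763/2 - 9246 = 47271/2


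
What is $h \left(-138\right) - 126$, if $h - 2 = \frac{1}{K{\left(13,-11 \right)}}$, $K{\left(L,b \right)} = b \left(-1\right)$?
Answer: $- \frac{4560}{11} \approx -414.55$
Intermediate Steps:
$K{\left(L,b \right)} = - b$
$h = \frac{23}{11}$ ($h = 2 + \frac{1}{\left(-1\right) \left(-11\right)} = 2 + \frac{1}{11} = \frac{23}{11} \approx 2.0909$)
$h \left(-138\right) - 126 = \frac{23}{11} \left(-138\right) - 126 = - \frac{3174}{11} - 126 = - \frac{4560}{11}$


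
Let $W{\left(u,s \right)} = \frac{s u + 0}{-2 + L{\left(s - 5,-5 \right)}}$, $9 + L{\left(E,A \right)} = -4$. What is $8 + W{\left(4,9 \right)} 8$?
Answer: $- \frac{56}{5} \approx -11.2$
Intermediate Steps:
$L{\left(E,A \right)} = -13$ ($L{\left(E,A \right)} = -9 - 4 = -13$)
$W{\left(u,s \right)} = - \frac{s u}{15}$ ($W{\left(u,s \right)} = \frac{s u + 0}{-2 - 13} = \frac{s u}{-15} = s u \left(- \frac{1}{15}\right) = - \frac{s u}{15}$)
$8 + W{\left(4,9 \right)} 8 = 8 + \left(- \frac{1}{15}\right) 9 \cdot 4 \cdot 8 = 8 - \frac{96}{5} = - \frac{56}{5}$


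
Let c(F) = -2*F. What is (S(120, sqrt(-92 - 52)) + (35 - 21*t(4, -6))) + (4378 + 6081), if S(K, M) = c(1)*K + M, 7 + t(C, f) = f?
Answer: 10527 + 12*I ≈ 10527.0 + 12.0*I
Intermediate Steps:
t(C, f) = -7 + f
S(K, M) = M - 2*K (S(K, M) = (-2*1)*K + M = -2*K + M = M - 2*K)
(S(120, sqrt(-92 - 52)) + (35 - 21*t(4, -6))) + (4378 + 6081) = ((sqrt(-92 - 52) - 2*120) + (35 - 21*(-7 - 6))) + (4378 + 6081) = ((sqrt(-144) - 240) + (35 - 21*(-13))) + 10459 = ((12*I - 240) + (35 + 273)) + 10459 = ((-240 + 12*I) + 308) + 10459 = (68 + 12*I) + 10459 = 10527 + 12*I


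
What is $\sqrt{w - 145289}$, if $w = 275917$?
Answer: $34 \sqrt{113} \approx 361.42$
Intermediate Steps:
$\sqrt{w - 145289} = \sqrt{275917 - 145289} = \sqrt{130628} = 34 \sqrt{113}$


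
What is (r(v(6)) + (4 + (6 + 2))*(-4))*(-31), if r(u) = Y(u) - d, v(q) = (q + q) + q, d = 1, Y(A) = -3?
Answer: 1612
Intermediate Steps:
v(q) = 3*q (v(q) = 2*q + q = 3*q)
r(u) = -4 (r(u) = -3 - 1*1 = -3 - 1 = -4)
(r(v(6)) + (4 + (6 + 2))*(-4))*(-31) = (-4 + (4 + (6 + 2))*(-4))*(-31) = (-4 + (4 + 8)*(-4))*(-31) = (-4 + 12*(-4))*(-31) = (-4 - 48)*(-31) = -52*(-31) = 1612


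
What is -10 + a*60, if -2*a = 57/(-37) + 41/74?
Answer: 725/37 ≈ 19.595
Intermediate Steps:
a = 73/148 (a = -(57/(-37) + 41/74)/2 = -(57*(-1/37) + 41*(1/74))/2 = -(-57/37 + 41/74)/2 = -½*(-73/74) = 73/148 ≈ 0.49324)
-10 + a*60 = -10 + (73/148)*60 = -10 + 1095/37 = 725/37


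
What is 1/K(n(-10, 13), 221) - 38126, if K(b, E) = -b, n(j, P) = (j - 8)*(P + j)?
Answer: -2058803/54 ≈ -38126.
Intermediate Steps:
n(j, P) = (-8 + j)*(P + j)
1/K(n(-10, 13), 221) - 38126 = 1/(-((-10)² - 8*13 - 8*(-10) + 13*(-10))) - 38126 = 1/(-(100 - 104 + 80 - 130)) - 38126 = 1/(-1*(-54)) - 38126 = 1/54 - 38126 = -2058803/54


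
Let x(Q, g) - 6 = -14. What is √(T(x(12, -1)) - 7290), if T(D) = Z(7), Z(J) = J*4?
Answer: I*√7262 ≈ 85.217*I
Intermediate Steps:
x(Q, g) = -8 (x(Q, g) = 6 - 14 = -8)
Z(J) = 4*J
T(D) = 28 (T(D) = 4*7 = 28)
√(T(x(12, -1)) - 7290) = √(28 - 7290) = √(-7262) = I*√7262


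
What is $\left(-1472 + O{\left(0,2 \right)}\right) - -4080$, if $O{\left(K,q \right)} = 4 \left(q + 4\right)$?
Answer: $2632$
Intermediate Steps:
$O{\left(K,q \right)} = 16 + 4 q$ ($O{\left(K,q \right)} = 4 \left(4 + q\right) = 16 + 4 q$)
$\left(-1472 + O{\left(0,2 \right)}\right) - -4080 = \left(-1472 + \left(16 + 4 \cdot 2\right)\right) - -4080 = \left(-1472 + \left(16 + 8\right)\right) + 4080 = \left(-1472 + 24\right) + 4080 = -1448 + 4080 = 2632$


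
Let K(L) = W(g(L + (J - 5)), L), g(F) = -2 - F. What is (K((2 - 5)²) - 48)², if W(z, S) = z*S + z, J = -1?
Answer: 9604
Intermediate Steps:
W(z, S) = z + S*z (W(z, S) = S*z + z = z + S*z)
K(L) = (1 + L)*(4 - L) (K(L) = (-2 - (L + (-1 - 5)))*(1 + L) = (-2 - (L - 6))*(1 + L) = (-2 - (-6 + L))*(1 + L) = (-2 + (6 - L))*(1 + L) = (4 - L)*(1 + L) = (1 + L)*(4 - L))
(K((2 - 5)²) - 48)² = (-(1 + (2 - 5)²)*(-4 + (2 - 5)²) - 48)² = (-(1 + (-3)²)*(-4 + (-3)²) - 48)² = (-(1 + 9)*(-4 + 9) - 48)² = (-1*10*5 - 48)² = (-50 - 48)² = (-98)² = 9604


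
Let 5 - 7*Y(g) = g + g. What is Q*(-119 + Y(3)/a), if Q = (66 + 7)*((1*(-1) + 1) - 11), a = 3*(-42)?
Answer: 84280471/882 ≈ 95556.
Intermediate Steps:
Y(g) = 5/7 - 2*g/7 (Y(g) = 5/7 - (g + g)/7 = 5/7 - 2*g/7)
a = -126
Q = -803 (Q = 73*((-1 + 1) - 11) = 73*(0 - 11) = 73*(-11) = -803)
Q*(-119 + Y(3)/a) = -803*(-119 + (5/7 - 2/7*3)/(-126)) = -803*(-119 + (5/7 - 6/7)*(-1/126)) = -803*(-119 - ⅐*(-1/126)) = -803*(-119 + 1/882) = -803*(-104957/882) = 84280471/882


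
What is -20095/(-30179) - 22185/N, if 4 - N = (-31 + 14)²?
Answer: 45016546/573401 ≈ 78.508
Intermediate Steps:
N = -285 (N = 4 - (-31 + 14)² = 4 - 1*(-17)² = 4 - 1*289 = 4 - 289 = -285)
-20095/(-30179) - 22185/N = -20095/(-30179) - 22185/(-285) = -20095*(-1/30179) - 22185*(-1/285) = 20095/30179 + 1479/19 = 45016546/573401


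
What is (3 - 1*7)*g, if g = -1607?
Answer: 6428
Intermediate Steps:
(3 - 1*7)*g = (3 - 1*7)*(-1607) = (3 - 7)*(-1607) = -4*(-1607) = 6428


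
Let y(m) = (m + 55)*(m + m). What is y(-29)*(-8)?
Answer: 12064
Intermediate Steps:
y(m) = 2*m*(55 + m) (y(m) = (55 + m)*(2*m) = 2*m*(55 + m))
y(-29)*(-8) = (2*(-29)*(55 - 29))*(-8) = (2*(-29)*26)*(-8) = -1508*(-8) = 12064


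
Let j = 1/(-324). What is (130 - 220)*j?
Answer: 5/18 ≈ 0.27778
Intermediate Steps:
j = -1/324 ≈ -0.0030864
(130 - 220)*j = (130 - 220)*(-1/324) = -90*(-1/324) = 5/18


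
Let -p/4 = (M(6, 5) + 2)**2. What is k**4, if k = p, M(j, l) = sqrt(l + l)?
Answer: 64557056 + 20414464*sqrt(10) ≈ 1.2911e+8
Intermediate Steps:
M(j, l) = sqrt(2)*sqrt(l) (M(j, l) = sqrt(2*l) = sqrt(2)*sqrt(l))
p = -4*(2 + sqrt(10))**2 (p = -4*(sqrt(2)*sqrt(5) + 2)**2 = -4*(sqrt(10) + 2)**2 = -4*(2 + sqrt(10))**2 ≈ -106.60)
k = -56 - 16*sqrt(10) ≈ -106.60
k**4 = (-56 - 16*sqrt(10))**4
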